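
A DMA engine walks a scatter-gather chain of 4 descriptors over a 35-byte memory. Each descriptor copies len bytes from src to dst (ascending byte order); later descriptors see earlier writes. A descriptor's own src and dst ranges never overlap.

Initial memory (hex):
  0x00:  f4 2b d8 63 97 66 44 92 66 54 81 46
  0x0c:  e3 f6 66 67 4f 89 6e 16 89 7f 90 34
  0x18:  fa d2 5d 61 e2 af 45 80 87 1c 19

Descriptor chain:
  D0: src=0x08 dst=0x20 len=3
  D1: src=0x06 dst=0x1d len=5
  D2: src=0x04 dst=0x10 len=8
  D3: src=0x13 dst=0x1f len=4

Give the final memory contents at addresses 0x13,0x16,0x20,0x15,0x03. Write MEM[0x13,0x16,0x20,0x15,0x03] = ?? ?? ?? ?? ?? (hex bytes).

MEM[0x13,0x16,0x20,0x15,0x03] = 92 81 66 54 63

#0 dst[0x20+3] := {0x66,0x54,0x81}
#1 dst[0x1d+5] := {0x44,0x92,0x66,0x54,0x81}
#2 dst[0x10+8] := {0x97,0x66,0x44,0x92,0x66,0x54,0x81,0x46}
#3 dst[0x1f+4] := {0x92,0x66,0x54,0x81}
query mem[0x13]=0x92, mem[0x16]=0x81, mem[0x20]=0x66, mem[0x15]=0x54, mem[0x03]=0x63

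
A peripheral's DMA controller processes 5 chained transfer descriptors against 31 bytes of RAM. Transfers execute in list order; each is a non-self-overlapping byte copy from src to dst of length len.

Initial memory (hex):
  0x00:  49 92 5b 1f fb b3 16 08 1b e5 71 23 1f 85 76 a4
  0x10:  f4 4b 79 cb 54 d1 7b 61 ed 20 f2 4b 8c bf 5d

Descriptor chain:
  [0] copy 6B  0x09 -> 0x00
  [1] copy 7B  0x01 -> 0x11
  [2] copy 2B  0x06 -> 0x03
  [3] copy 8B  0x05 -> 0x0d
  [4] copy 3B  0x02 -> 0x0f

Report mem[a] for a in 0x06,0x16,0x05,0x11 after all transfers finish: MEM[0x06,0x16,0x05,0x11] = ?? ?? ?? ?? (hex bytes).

#0 dst[0x00+6] := {0xe5,0x71,0x23,0x1f,0x85,0x76}
#1 dst[0x11+7] := {0x71,0x23,0x1f,0x85,0x76,0x16,0x08}
#2 dst[0x03+2] := {0x16,0x08}
#3 dst[0x0d+8] := {0x76,0x16,0x08,0x1b,0xe5,0x71,0x23,0x1f}
#4 dst[0x0f+3] := {0x23,0x16,0x08}
query mem[0x06]=0x16, mem[0x16]=0x16, mem[0x05]=0x76, mem[0x11]=0x08

MEM[0x06,0x16,0x05,0x11] = 16 16 76 08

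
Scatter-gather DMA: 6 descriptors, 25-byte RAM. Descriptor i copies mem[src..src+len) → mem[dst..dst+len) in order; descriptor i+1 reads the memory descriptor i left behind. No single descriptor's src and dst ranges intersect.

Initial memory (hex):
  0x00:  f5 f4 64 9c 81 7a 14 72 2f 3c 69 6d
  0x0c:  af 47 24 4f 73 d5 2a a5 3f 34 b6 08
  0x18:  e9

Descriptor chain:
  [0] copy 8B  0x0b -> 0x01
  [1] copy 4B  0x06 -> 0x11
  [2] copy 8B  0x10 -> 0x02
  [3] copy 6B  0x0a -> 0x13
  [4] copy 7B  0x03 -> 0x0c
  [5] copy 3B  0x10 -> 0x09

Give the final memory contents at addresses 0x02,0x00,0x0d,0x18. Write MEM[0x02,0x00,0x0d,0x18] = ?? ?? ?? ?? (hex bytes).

MEM[0x02,0x00,0x0d,0x18] = 73 f5 d5 4f

  after D0: wrote 8B at 0x01 = 6daf47244f73d52a
  after D1: wrote 4B at 0x11 = 73d52a3c
  after D2: wrote 8B at 0x02 = 7373d52a3c34b608
  after D3: wrote 6B at 0x13 = 696daf47244f
  after D4: wrote 7B at 0x0c = 73d52a3c34b608
  after D5: wrote 3B at 0x09 = 34b608
query mem[0x02]=0x73, mem[0x00]=0xf5, mem[0x0d]=0xd5, mem[0x18]=0x4f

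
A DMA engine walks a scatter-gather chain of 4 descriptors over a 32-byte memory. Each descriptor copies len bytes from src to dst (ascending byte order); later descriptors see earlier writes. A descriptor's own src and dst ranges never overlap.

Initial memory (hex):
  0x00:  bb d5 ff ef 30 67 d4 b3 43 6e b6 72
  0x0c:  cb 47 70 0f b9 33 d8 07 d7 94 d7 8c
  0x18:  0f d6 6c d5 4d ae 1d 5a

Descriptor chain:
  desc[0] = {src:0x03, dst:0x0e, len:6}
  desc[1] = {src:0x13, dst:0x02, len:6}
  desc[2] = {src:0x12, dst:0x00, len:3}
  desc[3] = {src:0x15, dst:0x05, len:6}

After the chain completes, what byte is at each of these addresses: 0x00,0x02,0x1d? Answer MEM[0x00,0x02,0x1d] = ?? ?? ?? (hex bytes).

D0: mem[0x0e..0x13] <- [ef 30 67 d4 b3 43]
D1: mem[0x02..0x07] <- [43 d7 94 d7 8c 0f]
D2: mem[0x00..0x02] <- [b3 43 d7]
D3: mem[0x05..0x0a] <- [94 d7 8c 0f d6 6c]
query mem[0x00]=0xb3, mem[0x02]=0xd7, mem[0x1d]=0xae

MEM[0x00,0x02,0x1d] = b3 d7 ae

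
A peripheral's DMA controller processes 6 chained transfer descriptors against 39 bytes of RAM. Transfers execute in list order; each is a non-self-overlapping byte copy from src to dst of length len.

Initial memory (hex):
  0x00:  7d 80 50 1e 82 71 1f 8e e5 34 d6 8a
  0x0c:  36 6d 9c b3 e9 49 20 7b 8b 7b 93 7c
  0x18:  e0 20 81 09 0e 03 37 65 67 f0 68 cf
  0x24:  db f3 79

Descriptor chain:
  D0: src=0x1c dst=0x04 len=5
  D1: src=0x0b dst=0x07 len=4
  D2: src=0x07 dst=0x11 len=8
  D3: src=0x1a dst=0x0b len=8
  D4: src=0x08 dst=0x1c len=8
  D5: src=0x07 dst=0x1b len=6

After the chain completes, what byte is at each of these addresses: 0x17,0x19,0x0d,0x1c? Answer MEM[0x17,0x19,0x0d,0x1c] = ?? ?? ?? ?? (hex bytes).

[0] 0x1c->0x04 len=5 : 0e 03 37 65 67
[1] 0x0b->0x07 len=4 : 8a 36 6d 9c
[2] 0x07->0x11 len=8 : 8a 36 6d 9c 8a 36 6d 9c
[3] 0x1a->0x0b len=8 : 81 09 0e 03 37 65 67 f0
[4] 0x08->0x1c len=8 : 36 6d 9c 81 09 0e 03 37
[5] 0x07->0x1b len=6 : 8a 36 6d 9c 81 09
query mem[0x17]=0x6d, mem[0x19]=0x20, mem[0x0d]=0x0e, mem[0x1c]=0x36

MEM[0x17,0x19,0x0d,0x1c] = 6d 20 0e 36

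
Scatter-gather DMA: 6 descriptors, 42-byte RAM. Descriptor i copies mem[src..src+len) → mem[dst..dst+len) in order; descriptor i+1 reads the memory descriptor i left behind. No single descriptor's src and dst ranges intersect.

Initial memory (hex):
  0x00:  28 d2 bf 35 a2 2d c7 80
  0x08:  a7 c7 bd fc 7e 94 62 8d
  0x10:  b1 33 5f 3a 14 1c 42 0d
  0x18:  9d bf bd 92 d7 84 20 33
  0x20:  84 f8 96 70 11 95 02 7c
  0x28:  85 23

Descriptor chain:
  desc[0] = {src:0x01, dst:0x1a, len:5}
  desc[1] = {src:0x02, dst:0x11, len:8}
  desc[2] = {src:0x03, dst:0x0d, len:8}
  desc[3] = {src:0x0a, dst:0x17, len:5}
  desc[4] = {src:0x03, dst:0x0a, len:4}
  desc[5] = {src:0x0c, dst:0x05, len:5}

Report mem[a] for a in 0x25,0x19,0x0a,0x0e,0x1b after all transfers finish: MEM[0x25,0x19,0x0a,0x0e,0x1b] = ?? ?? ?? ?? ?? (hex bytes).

[0] 0x01->0x1a len=5 : d2 bf 35 a2 2d
[1] 0x02->0x11 len=8 : bf 35 a2 2d c7 80 a7 c7
[2] 0x03->0x0d len=8 : 35 a2 2d c7 80 a7 c7 bd
[3] 0x0a->0x17 len=5 : bd fc 7e 35 a2
[4] 0x03->0x0a len=4 : 35 a2 2d c7
[5] 0x0c->0x05 len=5 : 2d c7 a2 2d c7
query mem[0x25]=0x95, mem[0x19]=0x7e, mem[0x0a]=0x35, mem[0x0e]=0xa2, mem[0x1b]=0xa2

MEM[0x25,0x19,0x0a,0x0e,0x1b] = 95 7e 35 a2 a2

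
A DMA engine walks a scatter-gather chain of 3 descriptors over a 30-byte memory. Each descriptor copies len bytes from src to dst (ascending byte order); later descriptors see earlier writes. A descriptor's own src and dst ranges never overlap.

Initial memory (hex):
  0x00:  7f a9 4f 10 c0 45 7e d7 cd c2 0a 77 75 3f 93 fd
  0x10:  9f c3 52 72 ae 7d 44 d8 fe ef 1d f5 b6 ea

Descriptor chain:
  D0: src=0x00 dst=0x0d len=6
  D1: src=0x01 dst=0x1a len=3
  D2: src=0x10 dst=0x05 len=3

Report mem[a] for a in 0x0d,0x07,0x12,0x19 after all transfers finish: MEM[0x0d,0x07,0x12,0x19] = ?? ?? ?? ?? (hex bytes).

[0] 0x00->0x0d len=6 : 7f a9 4f 10 c0 45
[1] 0x01->0x1a len=3 : a9 4f 10
[2] 0x10->0x05 len=3 : 10 c0 45
query mem[0x0d]=0x7f, mem[0x07]=0x45, mem[0x12]=0x45, mem[0x19]=0xef

MEM[0x0d,0x07,0x12,0x19] = 7f 45 45 ef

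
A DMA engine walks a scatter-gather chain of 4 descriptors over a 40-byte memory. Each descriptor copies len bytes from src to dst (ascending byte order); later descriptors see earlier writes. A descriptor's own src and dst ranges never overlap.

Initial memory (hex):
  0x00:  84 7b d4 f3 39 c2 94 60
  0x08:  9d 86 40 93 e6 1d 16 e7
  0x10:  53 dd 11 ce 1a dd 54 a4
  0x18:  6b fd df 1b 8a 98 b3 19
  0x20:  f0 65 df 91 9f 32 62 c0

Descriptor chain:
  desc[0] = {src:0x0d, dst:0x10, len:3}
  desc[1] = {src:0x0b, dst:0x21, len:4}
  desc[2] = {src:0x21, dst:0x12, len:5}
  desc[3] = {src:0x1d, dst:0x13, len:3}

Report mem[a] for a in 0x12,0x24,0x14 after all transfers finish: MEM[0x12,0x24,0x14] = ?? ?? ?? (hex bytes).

MEM[0x12,0x24,0x14] = 93 16 b3

  after D0: wrote 3B at 0x10 = 1d16e7
  after D1: wrote 4B at 0x21 = 93e61d16
  after D2: wrote 5B at 0x12 = 93e61d1632
  after D3: wrote 3B at 0x13 = 98b319
query mem[0x12]=0x93, mem[0x24]=0x16, mem[0x14]=0xb3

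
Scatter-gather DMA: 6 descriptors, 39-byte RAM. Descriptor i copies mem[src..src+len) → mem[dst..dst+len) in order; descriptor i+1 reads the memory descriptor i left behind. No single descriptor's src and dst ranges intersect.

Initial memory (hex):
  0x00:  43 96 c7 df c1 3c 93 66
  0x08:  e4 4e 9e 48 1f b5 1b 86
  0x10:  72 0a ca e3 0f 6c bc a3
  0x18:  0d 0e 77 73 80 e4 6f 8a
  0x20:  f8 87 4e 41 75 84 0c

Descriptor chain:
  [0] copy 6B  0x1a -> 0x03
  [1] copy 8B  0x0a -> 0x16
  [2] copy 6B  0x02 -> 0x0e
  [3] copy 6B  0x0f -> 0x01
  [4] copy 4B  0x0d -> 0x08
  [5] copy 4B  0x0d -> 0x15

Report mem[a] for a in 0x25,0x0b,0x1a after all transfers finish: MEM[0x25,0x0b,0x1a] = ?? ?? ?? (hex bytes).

  after D0: wrote 6B at 0x03 = 777380e46f8a
  after D1: wrote 8B at 0x16 = 9e481fb51b86720a
  after D2: wrote 6B at 0x0e = c7777380e46f
  after D3: wrote 6B at 0x01 = 777380e46f0f
  after D4: wrote 4B at 0x08 = b5c77773
  after D5: wrote 4B at 0x15 = b5c77773
query mem[0x25]=0x84, mem[0x0b]=0x73, mem[0x1a]=0x1b

MEM[0x25,0x0b,0x1a] = 84 73 1b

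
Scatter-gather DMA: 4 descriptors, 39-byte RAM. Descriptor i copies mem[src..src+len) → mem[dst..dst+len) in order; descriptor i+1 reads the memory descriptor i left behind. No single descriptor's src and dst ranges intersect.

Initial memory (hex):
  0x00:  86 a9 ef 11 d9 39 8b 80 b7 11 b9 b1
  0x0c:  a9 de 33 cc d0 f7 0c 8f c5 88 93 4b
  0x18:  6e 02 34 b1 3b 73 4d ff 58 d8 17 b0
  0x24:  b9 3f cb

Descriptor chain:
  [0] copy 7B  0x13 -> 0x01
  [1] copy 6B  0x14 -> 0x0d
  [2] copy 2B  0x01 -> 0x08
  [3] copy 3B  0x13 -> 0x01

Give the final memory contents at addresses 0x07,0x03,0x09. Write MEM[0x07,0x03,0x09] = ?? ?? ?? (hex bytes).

MEM[0x07,0x03,0x09] = 02 88 c5

D0: mem[0x01..0x07] <- [8f c5 88 93 4b 6e 02]
D1: mem[0x0d..0x12] <- [c5 88 93 4b 6e 02]
D2: mem[0x08..0x09] <- [8f c5]
D3: mem[0x01..0x03] <- [8f c5 88]
query mem[0x07]=0x02, mem[0x03]=0x88, mem[0x09]=0xc5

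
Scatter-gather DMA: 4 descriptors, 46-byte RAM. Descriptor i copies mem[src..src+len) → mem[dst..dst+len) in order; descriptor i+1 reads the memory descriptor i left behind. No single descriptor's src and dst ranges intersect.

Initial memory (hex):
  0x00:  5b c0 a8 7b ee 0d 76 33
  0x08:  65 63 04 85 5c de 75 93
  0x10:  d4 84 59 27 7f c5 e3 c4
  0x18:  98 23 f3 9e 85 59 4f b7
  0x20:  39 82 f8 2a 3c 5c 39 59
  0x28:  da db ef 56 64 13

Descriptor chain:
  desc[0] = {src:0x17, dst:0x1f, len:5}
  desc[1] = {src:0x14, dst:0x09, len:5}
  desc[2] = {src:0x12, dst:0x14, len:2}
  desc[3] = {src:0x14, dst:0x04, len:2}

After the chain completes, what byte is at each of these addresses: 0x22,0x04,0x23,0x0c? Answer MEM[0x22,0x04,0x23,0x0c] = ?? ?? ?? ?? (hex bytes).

  after D0: wrote 5B at 0x1f = c49823f39e
  after D1: wrote 5B at 0x09 = 7fc5e3c498
  after D2: wrote 2B at 0x14 = 5927
  after D3: wrote 2B at 0x04 = 5927
query mem[0x22]=0xf3, mem[0x04]=0x59, mem[0x23]=0x9e, mem[0x0c]=0xc4

MEM[0x22,0x04,0x23,0x0c] = f3 59 9e c4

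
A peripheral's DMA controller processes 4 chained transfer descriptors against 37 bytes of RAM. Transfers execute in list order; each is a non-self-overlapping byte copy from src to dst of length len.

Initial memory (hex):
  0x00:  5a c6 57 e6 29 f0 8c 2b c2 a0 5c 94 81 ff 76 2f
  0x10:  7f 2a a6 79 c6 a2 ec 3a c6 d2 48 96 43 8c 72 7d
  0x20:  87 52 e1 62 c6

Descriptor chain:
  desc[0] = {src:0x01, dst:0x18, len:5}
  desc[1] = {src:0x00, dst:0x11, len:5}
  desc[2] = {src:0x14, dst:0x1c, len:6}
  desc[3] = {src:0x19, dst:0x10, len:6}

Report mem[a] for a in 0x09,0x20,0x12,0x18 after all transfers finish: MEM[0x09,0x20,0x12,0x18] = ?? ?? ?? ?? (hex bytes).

MEM[0x09,0x20,0x12,0x18] = a0 c6 29 c6

[0] 0x01->0x18 len=5 : c6 57 e6 29 f0
[1] 0x00->0x11 len=5 : 5a c6 57 e6 29
[2] 0x14->0x1c len=6 : e6 29 ec 3a c6 57
[3] 0x19->0x10 len=6 : 57 e6 29 e6 29 ec
query mem[0x09]=0xa0, mem[0x20]=0xc6, mem[0x12]=0x29, mem[0x18]=0xc6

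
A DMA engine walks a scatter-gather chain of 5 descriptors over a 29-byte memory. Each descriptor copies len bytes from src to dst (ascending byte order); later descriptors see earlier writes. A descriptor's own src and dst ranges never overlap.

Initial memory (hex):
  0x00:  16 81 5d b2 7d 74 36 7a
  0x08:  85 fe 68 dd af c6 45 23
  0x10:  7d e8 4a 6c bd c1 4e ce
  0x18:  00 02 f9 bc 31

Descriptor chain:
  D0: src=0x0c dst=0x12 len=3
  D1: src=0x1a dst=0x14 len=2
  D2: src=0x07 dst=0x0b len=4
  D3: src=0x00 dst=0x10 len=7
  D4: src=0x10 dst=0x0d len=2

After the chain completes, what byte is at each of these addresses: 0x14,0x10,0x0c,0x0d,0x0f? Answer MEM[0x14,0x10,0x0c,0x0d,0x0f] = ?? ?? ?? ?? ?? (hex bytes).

MEM[0x14,0x10,0x0c,0x0d,0x0f] = 7d 16 85 16 23

  after D0: wrote 3B at 0x12 = afc645
  after D1: wrote 2B at 0x14 = f9bc
  after D2: wrote 4B at 0x0b = 7a85fe68
  after D3: wrote 7B at 0x10 = 16815db27d7436
  after D4: wrote 2B at 0x0d = 1681
query mem[0x14]=0x7d, mem[0x10]=0x16, mem[0x0c]=0x85, mem[0x0d]=0x16, mem[0x0f]=0x23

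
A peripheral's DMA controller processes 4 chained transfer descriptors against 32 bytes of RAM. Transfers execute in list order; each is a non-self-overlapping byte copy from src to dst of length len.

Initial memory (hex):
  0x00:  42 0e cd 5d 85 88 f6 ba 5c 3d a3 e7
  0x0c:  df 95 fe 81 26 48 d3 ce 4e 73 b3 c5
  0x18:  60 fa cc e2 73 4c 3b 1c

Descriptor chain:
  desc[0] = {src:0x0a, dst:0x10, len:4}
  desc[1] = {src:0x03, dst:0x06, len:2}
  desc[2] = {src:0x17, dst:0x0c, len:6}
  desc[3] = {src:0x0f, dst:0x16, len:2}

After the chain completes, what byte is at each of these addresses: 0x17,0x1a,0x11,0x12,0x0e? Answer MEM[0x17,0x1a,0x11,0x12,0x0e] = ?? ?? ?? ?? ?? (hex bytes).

MEM[0x17,0x1a,0x11,0x12,0x0e] = e2 cc 73 df fa

[0] 0x0a->0x10 len=4 : a3 e7 df 95
[1] 0x03->0x06 len=2 : 5d 85
[2] 0x17->0x0c len=6 : c5 60 fa cc e2 73
[3] 0x0f->0x16 len=2 : cc e2
query mem[0x17]=0xe2, mem[0x1a]=0xcc, mem[0x11]=0x73, mem[0x12]=0xdf, mem[0x0e]=0xfa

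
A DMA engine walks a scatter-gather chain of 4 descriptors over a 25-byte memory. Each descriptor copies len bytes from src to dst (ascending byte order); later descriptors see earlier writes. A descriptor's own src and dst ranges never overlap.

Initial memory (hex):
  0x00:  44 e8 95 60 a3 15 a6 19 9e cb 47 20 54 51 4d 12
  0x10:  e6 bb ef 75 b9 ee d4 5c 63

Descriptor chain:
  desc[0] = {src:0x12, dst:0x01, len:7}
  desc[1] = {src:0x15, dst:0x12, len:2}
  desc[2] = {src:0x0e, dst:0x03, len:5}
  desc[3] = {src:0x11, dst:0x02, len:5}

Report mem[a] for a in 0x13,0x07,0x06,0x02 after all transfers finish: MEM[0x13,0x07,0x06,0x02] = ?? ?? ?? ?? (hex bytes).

D0: mem[0x01..0x07] <- [ef 75 b9 ee d4 5c 63]
D1: mem[0x12..0x13] <- [ee d4]
D2: mem[0x03..0x07] <- [4d 12 e6 bb ee]
D3: mem[0x02..0x06] <- [bb ee d4 b9 ee]
query mem[0x13]=0xd4, mem[0x07]=0xee, mem[0x06]=0xee, mem[0x02]=0xbb

MEM[0x13,0x07,0x06,0x02] = d4 ee ee bb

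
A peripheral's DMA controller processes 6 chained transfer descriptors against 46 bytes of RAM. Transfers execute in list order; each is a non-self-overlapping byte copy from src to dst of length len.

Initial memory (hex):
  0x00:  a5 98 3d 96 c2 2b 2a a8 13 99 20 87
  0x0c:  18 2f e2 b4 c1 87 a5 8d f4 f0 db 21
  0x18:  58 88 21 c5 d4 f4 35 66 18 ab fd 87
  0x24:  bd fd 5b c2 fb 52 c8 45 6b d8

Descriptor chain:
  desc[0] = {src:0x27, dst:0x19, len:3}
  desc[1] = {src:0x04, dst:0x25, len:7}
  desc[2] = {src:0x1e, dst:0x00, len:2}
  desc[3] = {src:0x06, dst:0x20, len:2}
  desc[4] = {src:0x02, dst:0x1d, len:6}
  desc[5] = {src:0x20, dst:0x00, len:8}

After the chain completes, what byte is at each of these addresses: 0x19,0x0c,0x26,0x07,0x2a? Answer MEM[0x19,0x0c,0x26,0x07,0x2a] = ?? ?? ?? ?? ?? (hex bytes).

  after D0: wrote 3B at 0x19 = c2fb52
  after D1: wrote 7B at 0x25 = c22b2aa8139920
  after D2: wrote 2B at 0x00 = 3566
  after D3: wrote 2B at 0x20 = 2aa8
  after D4: wrote 6B at 0x1d = 3d96c22b2aa8
  after D5: wrote 8B at 0x00 = 2b2aa887bdc22b2a
query mem[0x19]=0xc2, mem[0x0c]=0x18, mem[0x26]=0x2b, mem[0x07]=0x2a, mem[0x2a]=0x99

MEM[0x19,0x0c,0x26,0x07,0x2a] = c2 18 2b 2a 99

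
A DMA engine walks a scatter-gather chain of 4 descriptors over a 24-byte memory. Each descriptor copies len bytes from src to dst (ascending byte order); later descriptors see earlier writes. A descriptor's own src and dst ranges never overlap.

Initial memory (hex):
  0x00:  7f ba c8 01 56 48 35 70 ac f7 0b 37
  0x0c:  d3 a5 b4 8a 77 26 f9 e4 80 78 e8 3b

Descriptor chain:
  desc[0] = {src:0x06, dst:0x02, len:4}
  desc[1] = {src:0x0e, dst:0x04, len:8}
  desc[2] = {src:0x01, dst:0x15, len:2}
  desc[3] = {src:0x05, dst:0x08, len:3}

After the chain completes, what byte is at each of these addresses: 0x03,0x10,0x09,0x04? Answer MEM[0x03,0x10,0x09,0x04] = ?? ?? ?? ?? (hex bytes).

[0] 0x06->0x02 len=4 : 35 70 ac f7
[1] 0x0e->0x04 len=8 : b4 8a 77 26 f9 e4 80 78
[2] 0x01->0x15 len=2 : ba 35
[3] 0x05->0x08 len=3 : 8a 77 26
query mem[0x03]=0x70, mem[0x10]=0x77, mem[0x09]=0x77, mem[0x04]=0xb4

MEM[0x03,0x10,0x09,0x04] = 70 77 77 b4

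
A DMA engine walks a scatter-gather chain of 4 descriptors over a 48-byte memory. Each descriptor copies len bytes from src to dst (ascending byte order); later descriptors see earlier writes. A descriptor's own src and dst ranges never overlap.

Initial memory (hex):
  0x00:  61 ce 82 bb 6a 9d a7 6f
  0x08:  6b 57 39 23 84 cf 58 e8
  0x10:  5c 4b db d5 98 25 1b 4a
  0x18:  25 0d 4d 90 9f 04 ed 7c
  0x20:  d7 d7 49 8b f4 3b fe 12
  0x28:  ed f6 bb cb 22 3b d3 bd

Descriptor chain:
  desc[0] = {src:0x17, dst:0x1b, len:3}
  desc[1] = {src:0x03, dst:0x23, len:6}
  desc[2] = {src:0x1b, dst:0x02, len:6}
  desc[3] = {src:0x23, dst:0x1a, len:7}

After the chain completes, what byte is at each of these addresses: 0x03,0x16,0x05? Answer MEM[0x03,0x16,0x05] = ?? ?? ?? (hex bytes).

MEM[0x03,0x16,0x05] = 25 1b ed

  after D0: wrote 3B at 0x1b = 4a250d
  after D1: wrote 6B at 0x23 = bb6a9da76f6b
  after D2: wrote 6B at 0x02 = 4a250ded7cd7
  after D3: wrote 7B at 0x1a = bb6a9da76f6bf6
query mem[0x03]=0x25, mem[0x16]=0x1b, mem[0x05]=0xed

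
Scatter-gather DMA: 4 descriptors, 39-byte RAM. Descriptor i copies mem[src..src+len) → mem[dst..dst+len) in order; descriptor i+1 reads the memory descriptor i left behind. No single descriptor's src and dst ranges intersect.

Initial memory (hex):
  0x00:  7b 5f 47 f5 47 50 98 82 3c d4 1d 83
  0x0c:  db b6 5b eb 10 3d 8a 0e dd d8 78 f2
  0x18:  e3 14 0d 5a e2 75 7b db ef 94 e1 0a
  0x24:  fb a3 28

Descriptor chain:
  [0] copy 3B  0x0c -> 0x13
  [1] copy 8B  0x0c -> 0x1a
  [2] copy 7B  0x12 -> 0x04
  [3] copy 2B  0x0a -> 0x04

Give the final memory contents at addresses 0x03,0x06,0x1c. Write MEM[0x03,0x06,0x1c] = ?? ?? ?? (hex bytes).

#0 dst[0x13+3] := {0xdb,0xb6,0x5b}
#1 dst[0x1a+8] := {0xdb,0xb6,0x5b,0xeb,0x10,0x3d,0x8a,0xdb}
#2 dst[0x04+7] := {0x8a,0xdb,0xb6,0x5b,0x78,0xf2,0xe3}
#3 dst[0x04+2] := {0xe3,0x83}
query mem[0x03]=0xf5, mem[0x06]=0xb6, mem[0x1c]=0x5b

MEM[0x03,0x06,0x1c] = f5 b6 5b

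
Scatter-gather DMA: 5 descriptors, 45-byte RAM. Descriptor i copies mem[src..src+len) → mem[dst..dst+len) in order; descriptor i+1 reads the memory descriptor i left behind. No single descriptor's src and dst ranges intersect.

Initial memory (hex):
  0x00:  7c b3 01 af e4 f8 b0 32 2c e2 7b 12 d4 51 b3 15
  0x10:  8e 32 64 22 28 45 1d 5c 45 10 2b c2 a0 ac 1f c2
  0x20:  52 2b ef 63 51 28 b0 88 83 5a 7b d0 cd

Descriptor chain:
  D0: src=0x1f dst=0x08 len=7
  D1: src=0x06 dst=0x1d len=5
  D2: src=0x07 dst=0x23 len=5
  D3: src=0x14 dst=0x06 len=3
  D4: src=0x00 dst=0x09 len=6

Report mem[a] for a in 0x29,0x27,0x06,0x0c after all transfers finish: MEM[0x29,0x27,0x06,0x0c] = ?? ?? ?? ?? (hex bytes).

MEM[0x29,0x27,0x06,0x0c] = 5a ef 28 af

[0] 0x1f->0x08 len=7 : c2 52 2b ef 63 51 28
[1] 0x06->0x1d len=5 : b0 32 c2 52 2b
[2] 0x07->0x23 len=5 : 32 c2 52 2b ef
[3] 0x14->0x06 len=3 : 28 45 1d
[4] 0x00->0x09 len=6 : 7c b3 01 af e4 f8
query mem[0x29]=0x5a, mem[0x27]=0xef, mem[0x06]=0x28, mem[0x0c]=0xaf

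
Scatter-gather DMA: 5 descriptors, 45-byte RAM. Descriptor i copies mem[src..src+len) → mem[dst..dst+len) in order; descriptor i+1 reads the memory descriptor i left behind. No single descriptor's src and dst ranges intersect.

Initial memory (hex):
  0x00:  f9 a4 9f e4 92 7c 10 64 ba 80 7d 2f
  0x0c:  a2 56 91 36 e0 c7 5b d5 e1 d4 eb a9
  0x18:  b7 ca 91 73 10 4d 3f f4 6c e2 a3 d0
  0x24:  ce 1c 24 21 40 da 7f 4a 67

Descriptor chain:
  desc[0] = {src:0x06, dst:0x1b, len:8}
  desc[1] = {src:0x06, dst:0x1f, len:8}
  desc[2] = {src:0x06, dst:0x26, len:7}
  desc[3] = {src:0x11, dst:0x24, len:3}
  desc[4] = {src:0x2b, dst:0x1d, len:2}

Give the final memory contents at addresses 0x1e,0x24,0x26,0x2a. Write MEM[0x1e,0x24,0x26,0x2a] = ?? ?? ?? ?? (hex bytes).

  after D0: wrote 8B at 0x1b = 1064ba807d2fa256
  after D1: wrote 8B at 0x1f = 1064ba807d2fa256
  after D2: wrote 7B at 0x26 = 1064ba807d2fa2
  after D3: wrote 3B at 0x24 = c75bd5
  after D4: wrote 2B at 0x1d = 2fa2
query mem[0x1e]=0xa2, mem[0x24]=0xc7, mem[0x26]=0xd5, mem[0x2a]=0x7d

MEM[0x1e,0x24,0x26,0x2a] = a2 c7 d5 7d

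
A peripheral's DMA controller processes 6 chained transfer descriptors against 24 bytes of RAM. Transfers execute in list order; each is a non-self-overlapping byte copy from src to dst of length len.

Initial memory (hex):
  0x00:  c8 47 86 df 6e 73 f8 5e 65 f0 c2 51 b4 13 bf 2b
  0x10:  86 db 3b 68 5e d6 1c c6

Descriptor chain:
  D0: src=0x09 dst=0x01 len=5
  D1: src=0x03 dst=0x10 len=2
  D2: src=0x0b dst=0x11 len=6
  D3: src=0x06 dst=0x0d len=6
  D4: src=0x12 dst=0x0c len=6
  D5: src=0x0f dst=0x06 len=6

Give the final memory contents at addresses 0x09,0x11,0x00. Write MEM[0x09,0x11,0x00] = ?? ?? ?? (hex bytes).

D0: mem[0x01..0x05] <- [f0 c2 51 b4 13]
D1: mem[0x10..0x11] <- [51 b4]
D2: mem[0x11..0x16] <- [51 b4 13 bf 2b 51]
D3: mem[0x0d..0x12] <- [f8 5e 65 f0 c2 51]
D4: mem[0x0c..0x11] <- [51 13 bf 2b 51 c6]
D5: mem[0x06..0x0b] <- [2b 51 c6 51 13 bf]
query mem[0x09]=0x51, mem[0x11]=0xc6, mem[0x00]=0xc8

MEM[0x09,0x11,0x00] = 51 c6 c8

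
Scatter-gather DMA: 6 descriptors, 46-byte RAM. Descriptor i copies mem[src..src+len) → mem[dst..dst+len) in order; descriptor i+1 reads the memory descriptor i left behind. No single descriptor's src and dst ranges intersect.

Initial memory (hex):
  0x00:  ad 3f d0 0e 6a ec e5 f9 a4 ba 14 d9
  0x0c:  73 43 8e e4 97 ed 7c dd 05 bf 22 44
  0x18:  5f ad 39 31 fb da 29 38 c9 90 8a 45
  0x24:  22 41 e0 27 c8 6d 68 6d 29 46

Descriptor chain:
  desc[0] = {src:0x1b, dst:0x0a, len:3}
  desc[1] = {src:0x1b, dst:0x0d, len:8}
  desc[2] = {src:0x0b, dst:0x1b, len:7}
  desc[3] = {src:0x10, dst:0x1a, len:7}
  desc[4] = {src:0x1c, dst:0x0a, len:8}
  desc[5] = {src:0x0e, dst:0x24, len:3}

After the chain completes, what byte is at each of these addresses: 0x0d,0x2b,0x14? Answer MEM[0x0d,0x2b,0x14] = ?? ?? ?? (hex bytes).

#0 dst[0x0a+3] := {0x31,0xfb,0xda}
#1 dst[0x0d+8] := {0x31,0xfb,0xda,0x29,0x38,0xc9,0x90,0x8a}
#2 dst[0x1b+7] := {0xfb,0xda,0x31,0xfb,0xda,0x29,0x38}
#3 dst[0x1a+7] := {0x29,0x38,0xc9,0x90,0x8a,0xbf,0x22}
#4 dst[0x0a+8] := {0xc9,0x90,0x8a,0xbf,0x22,0x38,0x8a,0x45}
#5 dst[0x24+3] := {0x22,0x38,0x8a}
query mem[0x0d]=0xbf, mem[0x2b]=0x6d, mem[0x14]=0x8a

MEM[0x0d,0x2b,0x14] = bf 6d 8a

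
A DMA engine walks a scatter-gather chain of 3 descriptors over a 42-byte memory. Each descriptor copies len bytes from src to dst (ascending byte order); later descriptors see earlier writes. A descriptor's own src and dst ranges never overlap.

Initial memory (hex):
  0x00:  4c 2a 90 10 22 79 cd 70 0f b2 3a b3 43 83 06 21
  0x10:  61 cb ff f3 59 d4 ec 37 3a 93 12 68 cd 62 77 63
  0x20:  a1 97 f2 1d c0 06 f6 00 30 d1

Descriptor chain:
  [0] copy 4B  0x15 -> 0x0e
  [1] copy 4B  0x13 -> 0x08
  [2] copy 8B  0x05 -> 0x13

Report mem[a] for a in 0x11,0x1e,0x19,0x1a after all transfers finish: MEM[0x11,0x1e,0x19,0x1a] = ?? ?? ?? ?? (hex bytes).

  after D0: wrote 4B at 0x0e = d4ec373a
  after D1: wrote 4B at 0x08 = f359d4ec
  after D2: wrote 8B at 0x13 = 79cd70f359d4ec43
query mem[0x11]=0x3a, mem[0x1e]=0x77, mem[0x19]=0xec, mem[0x1a]=0x43

MEM[0x11,0x1e,0x19,0x1a] = 3a 77 ec 43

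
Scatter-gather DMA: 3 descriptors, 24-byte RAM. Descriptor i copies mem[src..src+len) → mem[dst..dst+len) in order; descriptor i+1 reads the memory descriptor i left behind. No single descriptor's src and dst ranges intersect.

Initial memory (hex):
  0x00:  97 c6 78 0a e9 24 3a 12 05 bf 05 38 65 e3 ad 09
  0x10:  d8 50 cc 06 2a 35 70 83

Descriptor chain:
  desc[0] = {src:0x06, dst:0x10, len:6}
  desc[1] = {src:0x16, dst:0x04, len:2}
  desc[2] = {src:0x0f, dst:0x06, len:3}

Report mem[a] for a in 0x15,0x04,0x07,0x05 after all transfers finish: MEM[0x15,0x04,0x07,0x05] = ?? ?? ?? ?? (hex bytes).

#0 dst[0x10+6] := {0x3a,0x12,0x05,0xbf,0x05,0x38}
#1 dst[0x04+2] := {0x70,0x83}
#2 dst[0x06+3] := {0x09,0x3a,0x12}
query mem[0x15]=0x38, mem[0x04]=0x70, mem[0x07]=0x3a, mem[0x05]=0x83

MEM[0x15,0x04,0x07,0x05] = 38 70 3a 83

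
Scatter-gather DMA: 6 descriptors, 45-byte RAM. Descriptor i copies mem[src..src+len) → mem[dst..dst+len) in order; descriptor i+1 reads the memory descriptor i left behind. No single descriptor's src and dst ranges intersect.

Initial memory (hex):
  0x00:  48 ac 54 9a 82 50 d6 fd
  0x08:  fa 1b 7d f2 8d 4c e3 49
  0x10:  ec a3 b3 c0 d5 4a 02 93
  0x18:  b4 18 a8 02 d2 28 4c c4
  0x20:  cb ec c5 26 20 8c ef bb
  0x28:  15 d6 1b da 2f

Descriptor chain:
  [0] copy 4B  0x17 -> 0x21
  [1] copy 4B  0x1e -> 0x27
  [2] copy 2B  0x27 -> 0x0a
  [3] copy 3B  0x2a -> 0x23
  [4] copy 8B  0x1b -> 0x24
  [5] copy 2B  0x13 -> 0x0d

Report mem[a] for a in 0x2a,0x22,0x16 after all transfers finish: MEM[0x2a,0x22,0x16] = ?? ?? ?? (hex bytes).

MEM[0x2a,0x22,0x16] = 93 b4 02

D0: mem[0x21..0x24] <- [93 b4 18 a8]
D1: mem[0x27..0x2a] <- [4c c4 cb 93]
D2: mem[0x0a..0x0b] <- [4c c4]
D3: mem[0x23..0x25] <- [93 da 2f]
D4: mem[0x24..0x2b] <- [02 d2 28 4c c4 cb 93 b4]
D5: mem[0x0d..0x0e] <- [c0 d5]
query mem[0x2a]=0x93, mem[0x22]=0xb4, mem[0x16]=0x02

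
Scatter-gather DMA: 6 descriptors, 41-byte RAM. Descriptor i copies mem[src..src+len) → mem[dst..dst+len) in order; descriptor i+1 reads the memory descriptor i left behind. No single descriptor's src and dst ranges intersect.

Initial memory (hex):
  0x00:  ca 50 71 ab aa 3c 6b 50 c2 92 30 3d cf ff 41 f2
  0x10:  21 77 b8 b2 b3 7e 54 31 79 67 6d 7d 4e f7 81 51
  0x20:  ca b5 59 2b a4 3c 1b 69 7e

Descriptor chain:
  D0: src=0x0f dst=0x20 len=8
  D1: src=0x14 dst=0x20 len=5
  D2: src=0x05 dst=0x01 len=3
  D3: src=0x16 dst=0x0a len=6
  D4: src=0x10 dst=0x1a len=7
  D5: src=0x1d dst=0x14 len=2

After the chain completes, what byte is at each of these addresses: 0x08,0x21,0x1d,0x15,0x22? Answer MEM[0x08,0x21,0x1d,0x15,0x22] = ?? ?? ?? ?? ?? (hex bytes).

#0 dst[0x20+8] := {0xf2,0x21,0x77,0xb8,0xb2,0xb3,0x7e,0x54}
#1 dst[0x20+5] := {0xb3,0x7e,0x54,0x31,0x79}
#2 dst[0x01+3] := {0x3c,0x6b,0x50}
#3 dst[0x0a+6] := {0x54,0x31,0x79,0x67,0x6d,0x7d}
#4 dst[0x1a+7] := {0x21,0x77,0xb8,0xb2,0xb3,0x7e,0x54}
#5 dst[0x14+2] := {0xb2,0xb3}
query mem[0x08]=0xc2, mem[0x21]=0x7e, mem[0x1d]=0xb2, mem[0x15]=0xb3, mem[0x22]=0x54

MEM[0x08,0x21,0x1d,0x15,0x22] = c2 7e b2 b3 54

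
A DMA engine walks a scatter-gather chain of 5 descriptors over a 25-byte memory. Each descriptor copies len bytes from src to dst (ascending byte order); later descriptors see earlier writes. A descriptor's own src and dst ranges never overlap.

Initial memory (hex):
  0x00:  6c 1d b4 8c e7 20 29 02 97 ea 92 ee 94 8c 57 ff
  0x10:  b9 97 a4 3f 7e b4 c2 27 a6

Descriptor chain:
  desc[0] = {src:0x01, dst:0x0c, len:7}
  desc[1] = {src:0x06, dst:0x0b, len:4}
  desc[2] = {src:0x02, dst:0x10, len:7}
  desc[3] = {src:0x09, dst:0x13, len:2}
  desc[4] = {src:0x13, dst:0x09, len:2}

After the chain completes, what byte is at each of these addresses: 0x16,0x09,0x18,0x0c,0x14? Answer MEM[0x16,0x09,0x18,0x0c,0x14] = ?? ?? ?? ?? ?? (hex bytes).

MEM[0x16,0x09,0x18,0x0c,0x14] = 97 ea a6 02 92

  after D0: wrote 7B at 0x0c = 1db48ce7202902
  after D1: wrote 4B at 0x0b = 290297ea
  after D2: wrote 7B at 0x10 = b48ce720290297
  after D3: wrote 2B at 0x13 = ea92
  after D4: wrote 2B at 0x09 = ea92
query mem[0x16]=0x97, mem[0x09]=0xea, mem[0x18]=0xa6, mem[0x0c]=0x02, mem[0x14]=0x92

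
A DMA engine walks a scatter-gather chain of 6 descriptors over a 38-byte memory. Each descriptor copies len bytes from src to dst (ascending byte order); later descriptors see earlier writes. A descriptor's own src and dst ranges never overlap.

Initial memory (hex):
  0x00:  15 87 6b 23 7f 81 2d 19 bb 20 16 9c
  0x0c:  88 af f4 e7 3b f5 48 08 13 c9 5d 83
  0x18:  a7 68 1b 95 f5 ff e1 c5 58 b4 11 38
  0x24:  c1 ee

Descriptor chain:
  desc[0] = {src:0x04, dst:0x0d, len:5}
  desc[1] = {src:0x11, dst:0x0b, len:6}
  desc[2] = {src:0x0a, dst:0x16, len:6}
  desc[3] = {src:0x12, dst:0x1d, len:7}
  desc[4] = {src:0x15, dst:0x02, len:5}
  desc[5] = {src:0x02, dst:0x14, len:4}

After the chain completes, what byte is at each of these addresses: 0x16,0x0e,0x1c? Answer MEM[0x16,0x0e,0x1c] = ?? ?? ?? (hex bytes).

[0] 0x04->0x0d len=5 : 7f 81 2d 19 bb
[1] 0x11->0x0b len=6 : bb 48 08 13 c9 5d
[2] 0x0a->0x16 len=6 : 16 bb 48 08 13 c9
[3] 0x12->0x1d len=7 : 48 08 13 c9 16 bb 48
[4] 0x15->0x02 len=5 : c9 16 bb 48 08
[5] 0x02->0x14 len=4 : c9 16 bb 48
query mem[0x16]=0xbb, mem[0x0e]=0x13, mem[0x1c]=0xf5

MEM[0x16,0x0e,0x1c] = bb 13 f5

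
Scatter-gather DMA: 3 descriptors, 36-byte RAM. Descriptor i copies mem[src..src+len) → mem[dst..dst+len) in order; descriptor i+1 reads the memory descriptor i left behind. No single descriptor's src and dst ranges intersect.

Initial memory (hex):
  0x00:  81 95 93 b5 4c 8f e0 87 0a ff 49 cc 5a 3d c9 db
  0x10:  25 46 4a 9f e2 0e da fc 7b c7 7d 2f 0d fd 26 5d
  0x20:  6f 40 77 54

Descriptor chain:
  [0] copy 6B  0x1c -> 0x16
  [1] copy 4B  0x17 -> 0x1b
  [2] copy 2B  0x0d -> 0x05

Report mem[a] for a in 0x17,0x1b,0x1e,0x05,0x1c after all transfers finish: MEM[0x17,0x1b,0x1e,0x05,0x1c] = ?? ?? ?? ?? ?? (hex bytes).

MEM[0x17,0x1b,0x1e,0x05,0x1c] = fd fd 6f 3d 26

  after D0: wrote 6B at 0x16 = 0dfd265d6f40
  after D1: wrote 4B at 0x1b = fd265d6f
  after D2: wrote 2B at 0x05 = 3dc9
query mem[0x17]=0xfd, mem[0x1b]=0xfd, mem[0x1e]=0x6f, mem[0x05]=0x3d, mem[0x1c]=0x26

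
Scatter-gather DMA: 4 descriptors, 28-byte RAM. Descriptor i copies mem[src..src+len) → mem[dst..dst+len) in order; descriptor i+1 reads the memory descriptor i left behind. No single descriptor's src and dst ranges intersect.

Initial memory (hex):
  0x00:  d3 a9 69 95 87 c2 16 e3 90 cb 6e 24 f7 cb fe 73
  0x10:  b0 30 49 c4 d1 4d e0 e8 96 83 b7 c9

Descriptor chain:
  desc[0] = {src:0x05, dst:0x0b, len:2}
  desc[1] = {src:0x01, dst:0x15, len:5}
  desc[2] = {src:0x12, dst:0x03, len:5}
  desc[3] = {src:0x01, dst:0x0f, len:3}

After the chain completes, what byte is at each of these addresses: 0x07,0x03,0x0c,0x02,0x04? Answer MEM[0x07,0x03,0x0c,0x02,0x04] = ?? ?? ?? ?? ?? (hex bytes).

D0: mem[0x0b..0x0c] <- [c2 16]
D1: mem[0x15..0x19] <- [a9 69 95 87 c2]
D2: mem[0x03..0x07] <- [49 c4 d1 a9 69]
D3: mem[0x0f..0x11] <- [a9 69 49]
query mem[0x07]=0x69, mem[0x03]=0x49, mem[0x0c]=0x16, mem[0x02]=0x69, mem[0x04]=0xc4

MEM[0x07,0x03,0x0c,0x02,0x04] = 69 49 16 69 c4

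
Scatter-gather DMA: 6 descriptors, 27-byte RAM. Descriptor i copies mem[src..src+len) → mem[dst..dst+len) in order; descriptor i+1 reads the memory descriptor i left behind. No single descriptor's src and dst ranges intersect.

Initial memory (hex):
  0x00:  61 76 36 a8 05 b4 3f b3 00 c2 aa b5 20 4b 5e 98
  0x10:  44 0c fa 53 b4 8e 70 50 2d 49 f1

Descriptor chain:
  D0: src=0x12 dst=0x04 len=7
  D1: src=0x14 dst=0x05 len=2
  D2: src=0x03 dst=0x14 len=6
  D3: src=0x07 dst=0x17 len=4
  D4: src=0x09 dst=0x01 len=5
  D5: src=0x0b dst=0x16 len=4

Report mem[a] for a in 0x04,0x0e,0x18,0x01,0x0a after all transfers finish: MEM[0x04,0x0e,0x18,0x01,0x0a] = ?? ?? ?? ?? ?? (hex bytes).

MEM[0x04,0x0e,0x18,0x01,0x0a] = 20 5e 4b 50 2d

[0] 0x12->0x04 len=7 : fa 53 b4 8e 70 50 2d
[1] 0x14->0x05 len=2 : b4 8e
[2] 0x03->0x14 len=6 : a8 fa b4 8e 8e 70
[3] 0x07->0x17 len=4 : 8e 70 50 2d
[4] 0x09->0x01 len=5 : 50 2d b5 20 4b
[5] 0x0b->0x16 len=4 : b5 20 4b 5e
query mem[0x04]=0x20, mem[0x0e]=0x5e, mem[0x18]=0x4b, mem[0x01]=0x50, mem[0x0a]=0x2d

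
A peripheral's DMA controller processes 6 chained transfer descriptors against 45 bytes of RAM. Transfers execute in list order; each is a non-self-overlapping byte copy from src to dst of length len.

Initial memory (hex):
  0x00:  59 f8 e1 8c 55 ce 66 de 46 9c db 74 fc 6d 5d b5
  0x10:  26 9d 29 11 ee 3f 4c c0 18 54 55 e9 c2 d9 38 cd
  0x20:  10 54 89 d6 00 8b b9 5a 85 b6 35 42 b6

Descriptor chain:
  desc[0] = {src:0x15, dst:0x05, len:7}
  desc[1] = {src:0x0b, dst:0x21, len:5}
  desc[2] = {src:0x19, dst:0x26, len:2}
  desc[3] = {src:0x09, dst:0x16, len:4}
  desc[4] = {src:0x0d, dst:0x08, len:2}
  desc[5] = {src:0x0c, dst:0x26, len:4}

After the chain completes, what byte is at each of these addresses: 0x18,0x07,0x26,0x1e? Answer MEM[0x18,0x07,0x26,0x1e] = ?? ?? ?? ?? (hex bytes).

MEM[0x18,0x07,0x26,0x1e] = e9 c0 fc 38

#0 dst[0x05+7] := {0x3f,0x4c,0xc0,0x18,0x54,0x55,0xe9}
#1 dst[0x21+5] := {0xe9,0xfc,0x6d,0x5d,0xb5}
#2 dst[0x26+2] := {0x54,0x55}
#3 dst[0x16+4] := {0x54,0x55,0xe9,0xfc}
#4 dst[0x08+2] := {0x6d,0x5d}
#5 dst[0x26+4] := {0xfc,0x6d,0x5d,0xb5}
query mem[0x18]=0xe9, mem[0x07]=0xc0, mem[0x26]=0xfc, mem[0x1e]=0x38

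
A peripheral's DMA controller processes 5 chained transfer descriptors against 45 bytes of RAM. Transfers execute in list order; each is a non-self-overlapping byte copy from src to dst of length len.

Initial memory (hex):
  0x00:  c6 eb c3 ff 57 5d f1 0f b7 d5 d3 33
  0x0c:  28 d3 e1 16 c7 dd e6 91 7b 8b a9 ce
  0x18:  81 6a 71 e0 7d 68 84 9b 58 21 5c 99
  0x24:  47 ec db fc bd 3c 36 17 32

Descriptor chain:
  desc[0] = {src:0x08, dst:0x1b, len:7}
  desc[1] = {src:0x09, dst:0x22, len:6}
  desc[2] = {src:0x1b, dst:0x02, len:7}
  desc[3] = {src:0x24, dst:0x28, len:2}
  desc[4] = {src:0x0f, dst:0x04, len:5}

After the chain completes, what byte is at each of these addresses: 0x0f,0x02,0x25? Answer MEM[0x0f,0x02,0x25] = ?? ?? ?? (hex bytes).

MEM[0x0f,0x02,0x25] = 16 b7 28

[0] 0x08->0x1b len=7 : b7 d5 d3 33 28 d3 e1
[1] 0x09->0x22 len=6 : d5 d3 33 28 d3 e1
[2] 0x1b->0x02 len=7 : b7 d5 d3 33 28 d3 e1
[3] 0x24->0x28 len=2 : 33 28
[4] 0x0f->0x04 len=5 : 16 c7 dd e6 91
query mem[0x0f]=0x16, mem[0x02]=0xb7, mem[0x25]=0x28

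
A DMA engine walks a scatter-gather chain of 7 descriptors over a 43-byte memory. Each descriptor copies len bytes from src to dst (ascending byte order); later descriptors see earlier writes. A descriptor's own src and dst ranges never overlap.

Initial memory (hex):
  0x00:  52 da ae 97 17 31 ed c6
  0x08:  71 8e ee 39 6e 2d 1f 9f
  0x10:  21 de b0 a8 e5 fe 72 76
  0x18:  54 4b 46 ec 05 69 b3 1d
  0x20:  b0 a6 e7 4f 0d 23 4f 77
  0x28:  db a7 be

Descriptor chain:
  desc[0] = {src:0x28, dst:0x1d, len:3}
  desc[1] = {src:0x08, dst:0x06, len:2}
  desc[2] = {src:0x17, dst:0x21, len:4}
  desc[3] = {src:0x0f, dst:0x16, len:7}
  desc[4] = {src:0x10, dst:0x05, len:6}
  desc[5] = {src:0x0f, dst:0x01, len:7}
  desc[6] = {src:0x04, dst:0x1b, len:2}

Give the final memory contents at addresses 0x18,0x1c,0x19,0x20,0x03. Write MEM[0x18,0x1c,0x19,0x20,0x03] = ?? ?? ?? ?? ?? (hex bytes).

#0 dst[0x1d+3] := {0xdb,0xa7,0xbe}
#1 dst[0x06+2] := {0x71,0x8e}
#2 dst[0x21+4] := {0x76,0x54,0x4b,0x46}
#3 dst[0x16+7] := {0x9f,0x21,0xde,0xb0,0xa8,0xe5,0xfe}
#4 dst[0x05+6] := {0x21,0xde,0xb0,0xa8,0xe5,0xfe}
#5 dst[0x01+7] := {0x9f,0x21,0xde,0xb0,0xa8,0xe5,0xfe}
#6 dst[0x1b+2] := {0xb0,0xa8}
query mem[0x18]=0xde, mem[0x1c]=0xa8, mem[0x19]=0xb0, mem[0x20]=0xb0, mem[0x03]=0xde

MEM[0x18,0x1c,0x19,0x20,0x03] = de a8 b0 b0 de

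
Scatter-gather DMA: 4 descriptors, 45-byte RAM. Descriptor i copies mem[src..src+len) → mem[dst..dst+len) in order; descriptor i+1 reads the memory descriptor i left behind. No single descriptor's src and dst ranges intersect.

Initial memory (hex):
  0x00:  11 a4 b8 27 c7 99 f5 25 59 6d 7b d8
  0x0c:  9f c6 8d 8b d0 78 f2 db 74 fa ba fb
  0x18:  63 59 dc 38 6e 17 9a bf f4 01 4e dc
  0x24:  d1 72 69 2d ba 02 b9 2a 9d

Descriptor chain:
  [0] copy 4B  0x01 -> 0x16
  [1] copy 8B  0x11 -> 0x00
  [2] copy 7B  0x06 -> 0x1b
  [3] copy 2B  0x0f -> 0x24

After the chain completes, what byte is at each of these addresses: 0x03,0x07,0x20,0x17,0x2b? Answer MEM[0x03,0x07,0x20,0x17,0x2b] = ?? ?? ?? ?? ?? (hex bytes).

MEM[0x03,0x07,0x20,0x17,0x2b] = 74 27 d8 b8 2a

#0 dst[0x16+4] := {0xa4,0xb8,0x27,0xc7}
#1 dst[0x00+8] := {0x78,0xf2,0xdb,0x74,0xfa,0xa4,0xb8,0x27}
#2 dst[0x1b+7] := {0xb8,0x27,0x59,0x6d,0x7b,0xd8,0x9f}
#3 dst[0x24+2] := {0x8b,0xd0}
query mem[0x03]=0x74, mem[0x07]=0x27, mem[0x20]=0xd8, mem[0x17]=0xb8, mem[0x2b]=0x2a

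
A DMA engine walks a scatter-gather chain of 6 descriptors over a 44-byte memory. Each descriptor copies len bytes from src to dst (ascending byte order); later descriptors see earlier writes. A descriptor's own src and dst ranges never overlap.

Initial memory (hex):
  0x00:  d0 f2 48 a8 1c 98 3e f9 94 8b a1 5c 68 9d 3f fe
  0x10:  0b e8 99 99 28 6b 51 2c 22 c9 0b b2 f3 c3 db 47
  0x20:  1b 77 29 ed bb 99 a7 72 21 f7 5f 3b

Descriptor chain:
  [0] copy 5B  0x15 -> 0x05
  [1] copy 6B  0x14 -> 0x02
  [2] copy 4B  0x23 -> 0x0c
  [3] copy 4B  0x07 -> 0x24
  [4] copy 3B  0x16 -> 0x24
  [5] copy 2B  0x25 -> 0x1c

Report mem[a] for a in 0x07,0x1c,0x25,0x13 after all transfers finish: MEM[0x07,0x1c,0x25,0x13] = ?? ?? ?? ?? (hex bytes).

[0] 0x15->0x05 len=5 : 6b 51 2c 22 c9
[1] 0x14->0x02 len=6 : 28 6b 51 2c 22 c9
[2] 0x23->0x0c len=4 : ed bb 99 a7
[3] 0x07->0x24 len=4 : c9 22 c9 a1
[4] 0x16->0x24 len=3 : 51 2c 22
[5] 0x25->0x1c len=2 : 2c 22
query mem[0x07]=0xc9, mem[0x1c]=0x2c, mem[0x25]=0x2c, mem[0x13]=0x99

MEM[0x07,0x1c,0x25,0x13] = c9 2c 2c 99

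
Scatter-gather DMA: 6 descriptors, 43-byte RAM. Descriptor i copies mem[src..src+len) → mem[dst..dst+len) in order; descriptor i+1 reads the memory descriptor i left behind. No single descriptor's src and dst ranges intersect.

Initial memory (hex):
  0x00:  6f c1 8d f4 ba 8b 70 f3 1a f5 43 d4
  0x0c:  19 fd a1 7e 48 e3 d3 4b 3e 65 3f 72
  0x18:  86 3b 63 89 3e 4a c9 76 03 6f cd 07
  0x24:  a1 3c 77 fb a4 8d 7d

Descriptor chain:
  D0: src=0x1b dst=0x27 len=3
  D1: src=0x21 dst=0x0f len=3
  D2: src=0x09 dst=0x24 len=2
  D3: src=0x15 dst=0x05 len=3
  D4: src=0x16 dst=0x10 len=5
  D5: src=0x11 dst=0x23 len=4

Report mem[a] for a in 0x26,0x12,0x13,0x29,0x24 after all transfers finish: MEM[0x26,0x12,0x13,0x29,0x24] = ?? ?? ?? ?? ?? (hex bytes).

MEM[0x26,0x12,0x13,0x29,0x24] = 63 86 3b 4a 86

[0] 0x1b->0x27 len=3 : 89 3e 4a
[1] 0x21->0x0f len=3 : 6f cd 07
[2] 0x09->0x24 len=2 : f5 43
[3] 0x15->0x05 len=3 : 65 3f 72
[4] 0x16->0x10 len=5 : 3f 72 86 3b 63
[5] 0x11->0x23 len=4 : 72 86 3b 63
query mem[0x26]=0x63, mem[0x12]=0x86, mem[0x13]=0x3b, mem[0x29]=0x4a, mem[0x24]=0x86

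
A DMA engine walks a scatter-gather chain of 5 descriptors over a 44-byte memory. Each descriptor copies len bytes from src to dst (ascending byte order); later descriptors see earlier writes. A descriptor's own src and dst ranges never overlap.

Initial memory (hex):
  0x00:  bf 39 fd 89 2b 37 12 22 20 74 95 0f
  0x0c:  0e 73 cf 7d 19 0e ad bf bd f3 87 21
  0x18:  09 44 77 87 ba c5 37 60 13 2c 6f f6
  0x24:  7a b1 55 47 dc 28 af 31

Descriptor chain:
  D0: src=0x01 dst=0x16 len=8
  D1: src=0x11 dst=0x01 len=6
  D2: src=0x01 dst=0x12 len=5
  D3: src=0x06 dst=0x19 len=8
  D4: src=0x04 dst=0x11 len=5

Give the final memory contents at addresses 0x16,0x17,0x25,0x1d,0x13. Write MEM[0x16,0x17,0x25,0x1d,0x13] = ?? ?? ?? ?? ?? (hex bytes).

#0 dst[0x16+8] := {0x39,0xfd,0x89,0x2b,0x37,0x12,0x22,0x20}
#1 dst[0x01+6] := {0x0e,0xad,0xbf,0xbd,0xf3,0x39}
#2 dst[0x12+5] := {0x0e,0xad,0xbf,0xbd,0xf3}
#3 dst[0x19+8] := {0x39,0x22,0x20,0x74,0x95,0x0f,0x0e,0x73}
#4 dst[0x11+5] := {0xbd,0xf3,0x39,0x22,0x20}
query mem[0x16]=0xf3, mem[0x17]=0xfd, mem[0x25]=0xb1, mem[0x1d]=0x95, mem[0x13]=0x39

MEM[0x16,0x17,0x25,0x1d,0x13] = f3 fd b1 95 39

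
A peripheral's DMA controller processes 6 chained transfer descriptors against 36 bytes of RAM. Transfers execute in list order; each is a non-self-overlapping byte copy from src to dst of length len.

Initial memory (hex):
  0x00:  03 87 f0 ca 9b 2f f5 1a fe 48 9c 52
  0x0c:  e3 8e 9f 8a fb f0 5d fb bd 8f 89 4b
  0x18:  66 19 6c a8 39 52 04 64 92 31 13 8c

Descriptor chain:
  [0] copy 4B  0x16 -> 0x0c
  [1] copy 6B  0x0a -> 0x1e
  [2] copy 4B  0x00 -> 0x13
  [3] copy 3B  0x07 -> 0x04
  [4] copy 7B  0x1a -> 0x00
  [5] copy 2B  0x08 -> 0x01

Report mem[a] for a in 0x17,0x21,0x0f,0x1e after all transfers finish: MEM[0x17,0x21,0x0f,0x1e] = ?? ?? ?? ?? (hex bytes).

D0: mem[0x0c..0x0f] <- [89 4b 66 19]
D1: mem[0x1e..0x23] <- [9c 52 89 4b 66 19]
D2: mem[0x13..0x16] <- [03 87 f0 ca]
D3: mem[0x04..0x06] <- [1a fe 48]
D4: mem[0x00..0x06] <- [6c a8 39 52 9c 52 89]
D5: mem[0x01..0x02] <- [fe 48]
query mem[0x17]=0x4b, mem[0x21]=0x4b, mem[0x0f]=0x19, mem[0x1e]=0x9c

MEM[0x17,0x21,0x0f,0x1e] = 4b 4b 19 9c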